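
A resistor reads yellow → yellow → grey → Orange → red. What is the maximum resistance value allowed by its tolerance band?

Yellow → 4 (first significant figure)
Yellow → 4 (second significant figure)
Grey → 8 (third significant figure)
Orange → ×10^3 multiplier
Red → ±2% tolerance
448 × 1000 = 448000 Ω
Maximum = 448000 × (1 + 2/100) = 456960 Ω.

456960 Ω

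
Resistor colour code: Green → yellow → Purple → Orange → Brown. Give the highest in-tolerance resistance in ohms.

552470 Ω

Green → 5 (first significant figure)
Yellow → 4 (second significant figure)
Violet → 7 (third significant figure)
Orange → ×10^3 multiplier
Brown → ±1% tolerance
547 × 1000 = 547000 Ω
Highest = 547000 × (1 + 1/100) = 552470 Ω.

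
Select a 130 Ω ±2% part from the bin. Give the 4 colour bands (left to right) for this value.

brown, orange, brown, red

130 Ω = 13 × 10^1.
1 → brown
3 → orange
Multiplier 10^1 → brown.
±2% tolerance → red.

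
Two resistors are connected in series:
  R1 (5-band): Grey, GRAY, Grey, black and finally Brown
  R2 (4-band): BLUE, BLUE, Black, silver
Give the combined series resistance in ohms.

954 Ω

R1: grey, grey, grey → 888; black ×1 → 888 Ω.
R2: blue, blue → 66; black ×1 → 66 Ω.
Series: 888 + 66 = 954 Ω.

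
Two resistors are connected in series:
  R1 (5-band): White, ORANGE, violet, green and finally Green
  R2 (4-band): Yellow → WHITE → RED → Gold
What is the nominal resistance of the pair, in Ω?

93704900 Ω

R1: white, orange, violet → 937; green ×10^5 → 93700000 Ω.
R2: yellow, white → 49; red ×10^2 → 4900 Ω.
Series: 93700000 + 4900 = 93704900 Ω.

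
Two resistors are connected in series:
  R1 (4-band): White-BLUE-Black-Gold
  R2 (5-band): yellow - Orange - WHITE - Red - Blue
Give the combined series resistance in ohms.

43996 Ω

R1: white, blue → 96; black ×1 → 96 Ω.
R2: yellow, orange, white → 439; red ×10^2 → 43900 Ω.
Series: 96 + 43900 = 43996 Ω.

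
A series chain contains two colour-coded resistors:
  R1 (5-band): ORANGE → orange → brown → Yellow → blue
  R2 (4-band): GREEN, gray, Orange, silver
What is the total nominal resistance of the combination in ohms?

R1: orange, orange, brown → 331; yellow ×10^4 → 3310000 Ω.
R2: green, grey → 58; orange ×10^3 → 58000 Ω.
Series: 3310000 + 58000 = 3368000 Ω.

3368000 Ω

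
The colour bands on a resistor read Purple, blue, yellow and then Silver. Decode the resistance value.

Violet → 7 (first significant figure)
Blue → 6 (second significant figure)
Yellow → ×10^4 multiplier
76 × 10000 = 760000 Ω

760000 Ω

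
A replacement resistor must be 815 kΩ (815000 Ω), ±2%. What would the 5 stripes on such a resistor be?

grey, brown, green, orange, red

815000 Ω = 815 × 10^3.
8 → grey
1 → brown
5 → green
Multiplier 10^3 → orange.
±2% tolerance → red.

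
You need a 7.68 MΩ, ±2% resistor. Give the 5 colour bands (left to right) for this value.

violet, blue, grey, yellow, red

7680000 Ω = 768 × 10^4.
7 → violet
6 → blue
8 → grey
Multiplier 10^4 → yellow.
±2% tolerance → red.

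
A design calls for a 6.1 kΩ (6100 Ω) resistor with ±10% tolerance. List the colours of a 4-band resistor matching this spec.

blue, brown, red, silver

6100 Ω = 61 × 10^2.
6 → blue
1 → brown
Multiplier 10^2 → red.
±10% tolerance → silver.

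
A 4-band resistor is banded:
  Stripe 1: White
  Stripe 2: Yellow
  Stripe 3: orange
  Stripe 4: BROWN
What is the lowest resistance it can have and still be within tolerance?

White → 9 (first significant figure)
Yellow → 4 (second significant figure)
Orange → ×10^3 multiplier
Brown → ±1% tolerance
94 × 1000 = 94000 Ω
Lowest = 94000 × (1 − 1/100) = 93060 Ω.

93060 Ω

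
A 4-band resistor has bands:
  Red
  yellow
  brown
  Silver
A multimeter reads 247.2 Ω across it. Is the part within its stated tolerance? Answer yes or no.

Red → 2 (first significant figure)
Yellow → 4 (second significant figure)
Brown → ×10 multiplier
Silver → ±10% tolerance
24 × 10 = 240 Ω
Allowed range: 216 Ω to 264 Ω.
247.2 Ω lies inside that range.

yes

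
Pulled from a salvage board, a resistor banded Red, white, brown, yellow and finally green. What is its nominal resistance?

2910000 Ω

Red → 2 (first significant figure)
White → 9 (second significant figure)
Brown → 1 (third significant figure)
Yellow → ×10^4 multiplier
291 × 10000 = 2910000 Ω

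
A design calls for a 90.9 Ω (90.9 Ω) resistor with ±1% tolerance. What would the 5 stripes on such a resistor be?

90.9 Ω = 909 × 10^-1.
9 → white
0 → black
9 → white
Multiplier 10^-1 → gold.
±1% tolerance → brown.

white, black, white, gold, brown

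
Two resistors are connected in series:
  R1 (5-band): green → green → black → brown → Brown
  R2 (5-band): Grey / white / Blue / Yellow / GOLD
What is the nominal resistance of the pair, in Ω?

8965500 Ω

R1: green, green, black → 550; brown ×10 → 5500 Ω.
R2: grey, white, blue → 896; yellow ×10^4 → 8960000 Ω.
Series: 5500 + 8960000 = 8965500 Ω.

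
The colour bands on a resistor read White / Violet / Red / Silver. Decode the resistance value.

9700 Ω

White → 9 (first significant figure)
Violet → 7 (second significant figure)
Red → ×10^2 multiplier
97 × 100 = 9700 Ω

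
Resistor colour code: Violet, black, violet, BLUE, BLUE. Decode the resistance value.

Violet → 7 (first significant figure)
Black → 0 (second significant figure)
Violet → 7 (third significant figure)
Blue → ×10^6 multiplier
707 × 1000000 = 707000000 Ω

707000000 Ω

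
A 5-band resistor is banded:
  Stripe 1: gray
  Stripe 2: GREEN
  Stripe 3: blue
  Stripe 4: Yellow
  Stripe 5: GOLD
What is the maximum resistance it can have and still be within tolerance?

8988000 Ω

Grey → 8 (first significant figure)
Green → 5 (second significant figure)
Blue → 6 (third significant figure)
Yellow → ×10^4 multiplier
Gold → ±5% tolerance
856 × 10000 = 8560000 Ω
Maximum = 8560000 × (1 + 5/100) = 8988000 Ω.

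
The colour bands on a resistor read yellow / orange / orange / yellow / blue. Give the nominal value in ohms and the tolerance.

4330000 Ω ±0.25%

Yellow → 4 (first significant figure)
Orange → 3 (second significant figure)
Orange → 3 (third significant figure)
Yellow → ×10^4 multiplier
Blue → ±0.25% tolerance
433 × 10000 = 4330000 Ω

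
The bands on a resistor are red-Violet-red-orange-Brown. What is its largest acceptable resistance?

Red → 2 (first significant figure)
Violet → 7 (second significant figure)
Red → 2 (third significant figure)
Orange → ×10^3 multiplier
Brown → ±1% tolerance
272 × 1000 = 272000 Ω
Largest = 272000 × (1 + 1/100) = 274720 Ω.

274720 Ω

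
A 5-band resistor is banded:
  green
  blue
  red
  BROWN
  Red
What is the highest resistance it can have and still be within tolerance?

Green → 5 (first significant figure)
Blue → 6 (second significant figure)
Red → 2 (third significant figure)
Brown → ×10 multiplier
Red → ±2% tolerance
562 × 10 = 5620 Ω
Highest = 5620 × (1 + 2/100) = 5732.4 Ω.

5732.4 Ω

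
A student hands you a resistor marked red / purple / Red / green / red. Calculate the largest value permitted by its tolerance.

27744000 Ω

Red → 2 (first significant figure)
Violet → 7 (second significant figure)
Red → 2 (third significant figure)
Green → ×10^5 multiplier
Red → ±2% tolerance
272 × 100000 = 27200000 Ω
Largest = 27200000 × (1 + 2/100) = 27744000 Ω.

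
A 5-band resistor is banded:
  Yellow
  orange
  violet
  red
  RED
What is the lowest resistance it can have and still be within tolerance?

42826 Ω

Yellow → 4 (first significant figure)
Orange → 3 (second significant figure)
Violet → 7 (third significant figure)
Red → ×10^2 multiplier
Red → ±2% tolerance
437 × 100 = 43700 Ω
Lowest = 43700 × (1 − 2/100) = 42826 Ω.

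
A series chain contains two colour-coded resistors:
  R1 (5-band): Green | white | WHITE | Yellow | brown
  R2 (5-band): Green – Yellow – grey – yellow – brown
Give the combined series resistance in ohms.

11470000 Ω

R1: green, white, white → 599; yellow ×10^4 → 5990000 Ω.
R2: green, yellow, grey → 548; yellow ×10^4 → 5480000 Ω.
Series: 5990000 + 5480000 = 11470000 Ω.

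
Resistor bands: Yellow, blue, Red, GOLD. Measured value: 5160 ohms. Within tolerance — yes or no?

Yellow → 4 (first significant figure)
Blue → 6 (second significant figure)
Red → ×10^2 multiplier
Gold → ±5% tolerance
46 × 100 = 4600 Ω
Allowed range: 4370 Ω to 4830 Ω.
5160 ohms lies outside that range.

no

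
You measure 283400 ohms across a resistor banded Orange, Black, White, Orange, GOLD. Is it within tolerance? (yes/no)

no

Orange → 3 (first significant figure)
Black → 0 (second significant figure)
White → 9 (third significant figure)
Orange → ×10^3 multiplier
Gold → ±5% tolerance
309 × 1000 = 309000 Ω
Allowed range: 293550 Ω to 324450 Ω.
283400 ohms lies outside that range.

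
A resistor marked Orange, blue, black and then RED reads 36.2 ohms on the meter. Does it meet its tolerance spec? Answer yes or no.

Orange → 3 (first significant figure)
Blue → 6 (second significant figure)
Black → ×1 multiplier
Red → ±2% tolerance
36 × 1 = 36 Ω
Allowed range: 35.28 Ω to 36.72 Ω.
36.2 ohms lies inside that range.

yes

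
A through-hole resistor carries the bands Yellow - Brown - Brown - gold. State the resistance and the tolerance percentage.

410 Ω ±5%

Yellow → 4 (first significant figure)
Brown → 1 (second significant figure)
Brown → ×10 multiplier
Gold → ±5% tolerance
41 × 10 = 410 Ω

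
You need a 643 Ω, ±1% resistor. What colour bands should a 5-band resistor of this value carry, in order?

blue, yellow, orange, black, brown

643 Ω = 643 × 10^0.
6 → blue
4 → yellow
3 → orange
Multiplier 10^0 → black.
±1% tolerance → brown.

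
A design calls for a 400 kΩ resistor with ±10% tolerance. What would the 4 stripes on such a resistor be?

yellow, black, yellow, silver

400000 Ω = 40 × 10^4.
4 → yellow
0 → black
Multiplier 10^4 → yellow.
±10% tolerance → silver.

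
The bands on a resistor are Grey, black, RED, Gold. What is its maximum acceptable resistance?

8400 Ω

Grey → 8 (first significant figure)
Black → 0 (second significant figure)
Red → ×10^2 multiplier
Gold → ±5% tolerance
80 × 100 = 8000 Ω
Maximum = 8000 × (1 + 5/100) = 8400 Ω.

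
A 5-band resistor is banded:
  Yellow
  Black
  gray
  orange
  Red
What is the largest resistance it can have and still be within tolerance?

Yellow → 4 (first significant figure)
Black → 0 (second significant figure)
Grey → 8 (third significant figure)
Orange → ×10^3 multiplier
Red → ±2% tolerance
408 × 1000 = 408000 Ω
Largest = 408000 × (1 + 2/100) = 416160 Ω.

416160 Ω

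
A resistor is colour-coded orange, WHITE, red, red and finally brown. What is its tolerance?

The last band, brown, is the tolerance band.
Brown corresponds to ±1%.

±1%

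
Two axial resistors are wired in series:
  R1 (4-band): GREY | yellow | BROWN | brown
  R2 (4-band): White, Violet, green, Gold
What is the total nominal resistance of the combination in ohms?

9700840 Ω

R1: grey, yellow → 84; brown ×10 → 840 Ω.
R2: white, violet → 97; green ×10^5 → 9700000 Ω.
Series: 840 + 9700000 = 9700840 Ω.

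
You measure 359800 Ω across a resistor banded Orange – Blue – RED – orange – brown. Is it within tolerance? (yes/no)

yes

Orange → 3 (first significant figure)
Blue → 6 (second significant figure)
Red → 2 (third significant figure)
Orange → ×10^3 multiplier
Brown → ±1% tolerance
362 × 1000 = 362000 Ω
Allowed range: 358380 Ω to 365620 Ω.
359800 Ω lies inside that range.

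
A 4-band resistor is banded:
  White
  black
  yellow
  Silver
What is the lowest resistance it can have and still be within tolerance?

810000 Ω

White → 9 (first significant figure)
Black → 0 (second significant figure)
Yellow → ×10^4 multiplier
Silver → ±10% tolerance
90 × 10000 = 900000 Ω
Lowest = 900000 × (1 − 10/100) = 810000 Ω.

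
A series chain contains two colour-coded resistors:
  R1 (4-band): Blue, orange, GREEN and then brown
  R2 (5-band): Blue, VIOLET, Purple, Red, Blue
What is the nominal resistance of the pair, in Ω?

6367700 Ω

R1: blue, orange → 63; green ×10^5 → 6300000 Ω.
R2: blue, violet, violet → 677; red ×10^2 → 67700 Ω.
Series: 6300000 + 67700 = 6367700 Ω.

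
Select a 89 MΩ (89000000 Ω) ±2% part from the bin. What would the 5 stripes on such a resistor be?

89000000 Ω = 890 × 10^5.
8 → grey
9 → white
0 → black
Multiplier 10^5 → green.
±2% tolerance → red.

grey, white, black, green, red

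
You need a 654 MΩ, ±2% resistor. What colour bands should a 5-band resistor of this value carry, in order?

blue, green, yellow, blue, red

654000000 Ω = 654 × 10^6.
6 → blue
5 → green
4 → yellow
Multiplier 10^6 → blue.
±2% tolerance → red.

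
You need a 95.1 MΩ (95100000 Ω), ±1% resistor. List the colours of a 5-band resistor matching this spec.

95100000 Ω = 951 × 10^5.
9 → white
5 → green
1 → brown
Multiplier 10^5 → green.
±1% tolerance → brown.

white, green, brown, green, brown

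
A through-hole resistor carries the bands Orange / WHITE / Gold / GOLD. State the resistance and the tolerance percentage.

Orange → 3 (first significant figure)
White → 9 (second significant figure)
Gold → ×0.1 multiplier
Gold → ±5% tolerance
39 × 0.1 = 3.9 Ω

3.9 Ω ±5%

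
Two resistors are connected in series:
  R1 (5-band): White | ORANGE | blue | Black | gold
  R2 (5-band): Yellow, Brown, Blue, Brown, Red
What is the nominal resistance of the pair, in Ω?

R1: white, orange, blue → 936; black ×1 → 936 Ω.
R2: yellow, brown, blue → 416; brown ×10 → 4160 Ω.
Series: 936 + 4160 = 5096 Ω.

5096 Ω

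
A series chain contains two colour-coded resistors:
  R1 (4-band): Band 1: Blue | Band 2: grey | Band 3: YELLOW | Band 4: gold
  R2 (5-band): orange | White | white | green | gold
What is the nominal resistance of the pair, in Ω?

40580000 Ω

R1: blue, grey → 68; yellow ×10^4 → 680000 Ω.
R2: orange, white, white → 399; green ×10^5 → 39900000 Ω.
Series: 680000 + 39900000 = 40580000 Ω.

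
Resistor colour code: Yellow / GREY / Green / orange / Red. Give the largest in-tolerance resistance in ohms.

Yellow → 4 (first significant figure)
Grey → 8 (second significant figure)
Green → 5 (third significant figure)
Orange → ×10^3 multiplier
Red → ±2% tolerance
485 × 1000 = 485000 Ω
Largest = 485000 × (1 + 2/100) = 494700 Ω.

494700 Ω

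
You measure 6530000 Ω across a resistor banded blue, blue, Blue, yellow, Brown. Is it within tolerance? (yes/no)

no

Blue → 6 (first significant figure)
Blue → 6 (second significant figure)
Blue → 6 (third significant figure)
Yellow → ×10^4 multiplier
Brown → ±1% tolerance
666 × 10000 = 6660000 Ω
Allowed range: 6593400 Ω to 6726600 Ω.
6530000 Ω lies outside that range.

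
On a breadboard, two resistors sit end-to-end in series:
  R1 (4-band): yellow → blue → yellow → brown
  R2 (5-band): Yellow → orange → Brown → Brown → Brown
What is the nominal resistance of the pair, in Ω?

R1: yellow, blue → 46; yellow ×10^4 → 460000 Ω.
R2: yellow, orange, brown → 431; brown ×10 → 4310 Ω.
Series: 460000 + 4310 = 464310 Ω.

464310 Ω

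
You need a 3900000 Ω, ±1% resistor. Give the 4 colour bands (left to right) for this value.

3900000 Ω = 39 × 10^5.
3 → orange
9 → white
Multiplier 10^5 → green.
±1% tolerance → brown.

orange, white, green, brown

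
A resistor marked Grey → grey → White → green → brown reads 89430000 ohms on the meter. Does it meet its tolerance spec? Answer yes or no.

yes

Grey → 8 (first significant figure)
Grey → 8 (second significant figure)
White → 9 (third significant figure)
Green → ×10^5 multiplier
Brown → ±1% tolerance
889 × 100000 = 88900000 Ω
Allowed range: 88011000 Ω to 89789000 Ω.
89430000 ohms lies inside that range.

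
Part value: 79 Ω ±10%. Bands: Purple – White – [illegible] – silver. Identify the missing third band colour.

79 Ω = 79 × 10^0.
The third band is the multiplier, 10^0, which is black.

black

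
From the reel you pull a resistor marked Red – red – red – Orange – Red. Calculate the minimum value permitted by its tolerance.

Red → 2 (first significant figure)
Red → 2 (second significant figure)
Red → 2 (third significant figure)
Orange → ×10^3 multiplier
Red → ±2% tolerance
222 × 1000 = 222000 Ω
Minimum = 222000 × (1 − 2/100) = 217560 Ω.

217560 Ω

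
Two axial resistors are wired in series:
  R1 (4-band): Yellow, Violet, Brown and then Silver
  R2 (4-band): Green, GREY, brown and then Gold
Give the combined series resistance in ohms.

R1: yellow, violet → 47; brown ×10 → 470 Ω.
R2: green, grey → 58; brown ×10 → 580 Ω.
Series: 470 + 580 = 1050 Ω.

1050 Ω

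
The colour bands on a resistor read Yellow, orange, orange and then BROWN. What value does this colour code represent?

Yellow → 4 (first significant figure)
Orange → 3 (second significant figure)
Orange → ×10^3 multiplier
43 × 1000 = 43000 Ω

43000 Ω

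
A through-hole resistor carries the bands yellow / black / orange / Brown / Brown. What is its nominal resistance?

Yellow → 4 (first significant figure)
Black → 0 (second significant figure)
Orange → 3 (third significant figure)
Brown → ×10 multiplier
403 × 10 = 4030 Ω

4030 Ω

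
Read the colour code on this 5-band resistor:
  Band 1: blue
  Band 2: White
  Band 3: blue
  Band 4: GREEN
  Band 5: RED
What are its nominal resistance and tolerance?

69600000 Ω ±2%

Blue → 6 (first significant figure)
White → 9 (second significant figure)
Blue → 6 (third significant figure)
Green → ×10^5 multiplier
Red → ±2% tolerance
696 × 100000 = 69600000 Ω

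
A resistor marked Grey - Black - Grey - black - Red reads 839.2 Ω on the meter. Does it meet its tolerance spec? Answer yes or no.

no

Grey → 8 (first significant figure)
Black → 0 (second significant figure)
Grey → 8 (third significant figure)
Black → ×1 multiplier
Red → ±2% tolerance
808 × 1 = 808 Ω
Allowed range: 791.84 Ω to 824.16 Ω.
839.2 Ω lies outside that range.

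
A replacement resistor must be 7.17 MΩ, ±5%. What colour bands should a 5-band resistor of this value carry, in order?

violet, brown, violet, yellow, gold

7170000 Ω = 717 × 10^4.
7 → violet
1 → brown
7 → violet
Multiplier 10^4 → yellow.
±5% tolerance → gold.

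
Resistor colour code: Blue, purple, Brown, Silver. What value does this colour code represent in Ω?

670 Ω

Blue → 6 (first significant figure)
Violet → 7 (second significant figure)
Brown → ×10 multiplier
67 × 10 = 670 Ω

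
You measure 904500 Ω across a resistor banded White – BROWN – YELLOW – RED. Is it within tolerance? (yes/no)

yes

White → 9 (first significant figure)
Brown → 1 (second significant figure)
Yellow → ×10^4 multiplier
Red → ±2% tolerance
91 × 10000 = 910000 Ω
Allowed range: 891800 Ω to 928200 Ω.
904500 Ω lies inside that range.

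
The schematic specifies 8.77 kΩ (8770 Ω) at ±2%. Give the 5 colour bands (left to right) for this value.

8770 Ω = 877 × 10^1.
8 → grey
7 → violet
7 → violet
Multiplier 10^1 → brown.
±2% tolerance → red.

grey, violet, violet, brown, red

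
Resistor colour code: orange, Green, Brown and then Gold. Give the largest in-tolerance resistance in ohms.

367.5 Ω

Orange → 3 (first significant figure)
Green → 5 (second significant figure)
Brown → ×10 multiplier
Gold → ±5% tolerance
35 × 10 = 350 Ω
Largest = 350 × (1 + 5/100) = 367.5 Ω.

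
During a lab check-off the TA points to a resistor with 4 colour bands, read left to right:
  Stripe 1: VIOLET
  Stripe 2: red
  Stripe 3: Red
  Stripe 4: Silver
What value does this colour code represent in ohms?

7200 Ω

Violet → 7 (first significant figure)
Red → 2 (second significant figure)
Red → ×10^2 multiplier
72 × 100 = 7200 Ω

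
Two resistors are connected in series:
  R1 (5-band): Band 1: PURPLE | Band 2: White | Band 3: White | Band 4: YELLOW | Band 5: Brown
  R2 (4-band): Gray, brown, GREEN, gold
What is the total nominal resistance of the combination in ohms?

16090000 Ω

R1: violet, white, white → 799; yellow ×10^4 → 7990000 Ω.
R2: grey, brown → 81; green ×10^5 → 8100000 Ω.
Series: 7990000 + 8100000 = 16090000 Ω.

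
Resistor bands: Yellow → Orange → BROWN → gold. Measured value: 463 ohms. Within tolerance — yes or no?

Yellow → 4 (first significant figure)
Orange → 3 (second significant figure)
Brown → ×10 multiplier
Gold → ±5% tolerance
43 × 10 = 430 Ω
Allowed range: 408.5 Ω to 451.5 Ω.
463 ohms lies outside that range.

no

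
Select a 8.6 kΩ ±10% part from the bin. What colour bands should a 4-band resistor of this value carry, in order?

8600 Ω = 86 × 10^2.
8 → grey
6 → blue
Multiplier 10^2 → red.
±10% tolerance → silver.

grey, blue, red, silver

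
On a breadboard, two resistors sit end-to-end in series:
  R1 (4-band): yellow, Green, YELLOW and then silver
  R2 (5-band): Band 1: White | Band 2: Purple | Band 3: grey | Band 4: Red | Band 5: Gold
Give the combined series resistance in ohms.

547800 Ω

R1: yellow, green → 45; yellow ×10^4 → 450000 Ω.
R2: white, violet, grey → 978; red ×10^2 → 97800 Ω.
Series: 450000 + 97800 = 547800 Ω.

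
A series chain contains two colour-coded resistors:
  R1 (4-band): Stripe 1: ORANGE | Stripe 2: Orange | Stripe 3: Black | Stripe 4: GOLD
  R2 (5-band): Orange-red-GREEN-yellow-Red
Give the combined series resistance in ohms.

3250033 Ω

R1: orange, orange → 33; black ×1 → 33 Ω.
R2: orange, red, green → 325; yellow ×10^4 → 3250000 Ω.
Series: 33 + 3250000 = 3250033 Ω.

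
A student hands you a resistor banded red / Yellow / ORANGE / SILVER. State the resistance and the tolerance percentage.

24000 Ω ±10%

Red → 2 (first significant figure)
Yellow → 4 (second significant figure)
Orange → ×10^3 multiplier
Silver → ±10% tolerance
24 × 1000 = 24000 Ω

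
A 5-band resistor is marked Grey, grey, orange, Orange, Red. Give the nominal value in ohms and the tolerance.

883000 Ω ±2%

Grey → 8 (first significant figure)
Grey → 8 (second significant figure)
Orange → 3 (third significant figure)
Orange → ×10^3 multiplier
Red → ±2% tolerance
883 × 1000 = 883000 Ω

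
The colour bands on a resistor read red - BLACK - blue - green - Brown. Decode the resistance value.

Red → 2 (first significant figure)
Black → 0 (second significant figure)
Blue → 6 (third significant figure)
Green → ×10^5 multiplier
206 × 100000 = 20600000 Ω

20600000 Ω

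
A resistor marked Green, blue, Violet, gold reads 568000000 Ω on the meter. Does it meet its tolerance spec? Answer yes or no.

yes

Green → 5 (first significant figure)
Blue → 6 (second significant figure)
Violet → ×10^7 multiplier
Gold → ±5% tolerance
56 × 10000000 = 560000000 Ω
Allowed range: 532000000 Ω to 588000000 Ω.
568000000 Ω lies inside that range.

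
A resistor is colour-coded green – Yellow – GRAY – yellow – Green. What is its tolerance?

The last band, green, is the tolerance band.
Green corresponds to ±0.5%.

±0.5%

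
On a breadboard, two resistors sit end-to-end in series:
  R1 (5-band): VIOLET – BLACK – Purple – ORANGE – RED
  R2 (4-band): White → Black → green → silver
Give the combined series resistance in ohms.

R1: violet, black, violet → 707; orange ×10^3 → 707000 Ω.
R2: white, black → 90; green ×10^5 → 9000000 Ω.
Series: 707000 + 9000000 = 9707000 Ω.

9707000 Ω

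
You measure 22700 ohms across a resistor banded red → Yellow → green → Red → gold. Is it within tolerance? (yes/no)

Red → 2 (first significant figure)
Yellow → 4 (second significant figure)
Green → 5 (third significant figure)
Red → ×10^2 multiplier
Gold → ±5% tolerance
245 × 100 = 24500 Ω
Allowed range: 23275 Ω to 25725 Ω.
22700 ohms lies outside that range.

no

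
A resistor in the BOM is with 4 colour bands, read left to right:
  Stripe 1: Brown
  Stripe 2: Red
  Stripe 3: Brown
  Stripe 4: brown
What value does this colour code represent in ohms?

120 Ω

Brown → 1 (first significant figure)
Red → 2 (second significant figure)
Brown → ×10 multiplier
12 × 10 = 120 Ω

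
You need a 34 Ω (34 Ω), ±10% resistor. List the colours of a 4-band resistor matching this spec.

34 Ω = 34 × 10^0.
3 → orange
4 → yellow
Multiplier 10^0 → black.
±10% tolerance → silver.

orange, yellow, black, silver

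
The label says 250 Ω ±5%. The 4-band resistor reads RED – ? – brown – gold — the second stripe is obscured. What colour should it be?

green

250 Ω = 25 × 10^1.
The second band gives digit 5 of the significand, and 5 is green.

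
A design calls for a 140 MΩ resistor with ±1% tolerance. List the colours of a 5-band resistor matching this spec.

brown, yellow, black, blue, brown

140000000 Ω = 140 × 10^6.
1 → brown
4 → yellow
0 → black
Multiplier 10^6 → blue.
±1% tolerance → brown.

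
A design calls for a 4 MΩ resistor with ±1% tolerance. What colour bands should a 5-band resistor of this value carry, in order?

yellow, black, black, yellow, brown

4000000 Ω = 400 × 10^4.
4 → yellow
0 → black
0 → black
Multiplier 10^4 → yellow.
±1% tolerance → brown.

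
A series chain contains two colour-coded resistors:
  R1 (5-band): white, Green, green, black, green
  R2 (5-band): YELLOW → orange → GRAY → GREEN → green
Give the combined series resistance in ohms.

43800955 Ω

R1: white, green, green → 955; black ×1 → 955 Ω.
R2: yellow, orange, grey → 438; green ×10^5 → 43800000 Ω.
Series: 955 + 43800000 = 43800955 Ω.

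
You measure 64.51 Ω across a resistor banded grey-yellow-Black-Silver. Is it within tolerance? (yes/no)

Grey → 8 (first significant figure)
Yellow → 4 (second significant figure)
Black → ×1 multiplier
Silver → ±10% tolerance
84 × 1 = 84 Ω
Allowed range: 75.6 Ω to 92.4 Ω.
64.51 Ω lies outside that range.

no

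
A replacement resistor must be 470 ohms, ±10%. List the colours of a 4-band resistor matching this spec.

yellow, violet, brown, silver

470 Ω = 47 × 10^1.
4 → yellow
7 → violet
Multiplier 10^1 → brown.
±10% tolerance → silver.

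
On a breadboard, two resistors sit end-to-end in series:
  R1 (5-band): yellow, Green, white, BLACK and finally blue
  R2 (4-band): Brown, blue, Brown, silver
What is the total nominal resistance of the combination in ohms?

R1: yellow, green, white → 459; black ×1 → 459 Ω.
R2: brown, blue → 16; brown ×10 → 160 Ω.
Series: 459 + 160 = 619 Ω.

619 Ω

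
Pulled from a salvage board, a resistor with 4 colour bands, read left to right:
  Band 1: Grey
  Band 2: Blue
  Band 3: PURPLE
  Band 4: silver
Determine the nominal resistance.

Grey → 8 (first significant figure)
Blue → 6 (second significant figure)
Violet → ×10^7 multiplier
86 × 10000000 = 860000000 Ω

860000000 Ω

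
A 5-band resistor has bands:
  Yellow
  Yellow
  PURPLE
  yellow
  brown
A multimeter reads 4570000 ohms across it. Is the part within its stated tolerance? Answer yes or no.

Yellow → 4 (first significant figure)
Yellow → 4 (second significant figure)
Violet → 7 (third significant figure)
Yellow → ×10^4 multiplier
Brown → ±1% tolerance
447 × 10000 = 4470000 Ω
Allowed range: 4425300 Ω to 4514700 Ω.
4570000 ohms lies outside that range.

no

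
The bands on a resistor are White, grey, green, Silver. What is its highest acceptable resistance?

White → 9 (first significant figure)
Grey → 8 (second significant figure)
Green → ×10^5 multiplier
Silver → ±10% tolerance
98 × 100000 = 9800000 Ω
Highest = 9800000 × (1 + 10/100) = 10780000 Ω.

10780000 Ω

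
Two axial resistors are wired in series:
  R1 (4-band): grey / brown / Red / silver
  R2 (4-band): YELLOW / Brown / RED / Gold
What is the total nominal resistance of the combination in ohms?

R1: grey, brown → 81; red ×10^2 → 8100 Ω.
R2: yellow, brown → 41; red ×10^2 → 4100 Ω.
Series: 8100 + 4100 = 12200 Ω.

12200 Ω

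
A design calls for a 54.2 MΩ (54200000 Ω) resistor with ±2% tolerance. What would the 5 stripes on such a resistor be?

54200000 Ω = 542 × 10^5.
5 → green
4 → yellow
2 → red
Multiplier 10^5 → green.
±2% tolerance → red.

green, yellow, red, green, red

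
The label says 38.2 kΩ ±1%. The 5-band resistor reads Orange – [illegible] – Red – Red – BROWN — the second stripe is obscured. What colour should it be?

38200 Ω = 382 × 10^2.
The second band gives digit 8 of the significand, and 8 is grey.

grey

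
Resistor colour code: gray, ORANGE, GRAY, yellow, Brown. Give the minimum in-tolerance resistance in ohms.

Grey → 8 (first significant figure)
Orange → 3 (second significant figure)
Grey → 8 (third significant figure)
Yellow → ×10^4 multiplier
Brown → ±1% tolerance
838 × 10000 = 8380000 Ω
Minimum = 8380000 × (1 − 1/100) = 8296200 Ω.

8296200 Ω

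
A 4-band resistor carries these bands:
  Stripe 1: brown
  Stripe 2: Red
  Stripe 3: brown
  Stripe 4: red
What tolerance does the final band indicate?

The last band, red, is the tolerance band.
Red corresponds to ±2%.

±2%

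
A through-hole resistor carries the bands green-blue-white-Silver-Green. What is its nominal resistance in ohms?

Green → 5 (first significant figure)
Blue → 6 (second significant figure)
White → 9 (third significant figure)
Silver → ×0.01 multiplier
569 × 0.01 = 5.69 Ω

5.69 Ω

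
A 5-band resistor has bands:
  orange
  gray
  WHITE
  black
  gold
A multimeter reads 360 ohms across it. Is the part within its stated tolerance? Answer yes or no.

Orange → 3 (first significant figure)
Grey → 8 (second significant figure)
White → 9 (third significant figure)
Black → ×1 multiplier
Gold → ±5% tolerance
389 × 1 = 389 Ω
Allowed range: 369.55 Ω to 408.45 Ω.
360 ohms lies outside that range.

no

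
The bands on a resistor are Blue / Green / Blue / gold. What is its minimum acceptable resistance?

Blue → 6 (first significant figure)
Green → 5 (second significant figure)
Blue → ×10^6 multiplier
Gold → ±5% tolerance
65 × 1000000 = 65000000 Ω
Minimum = 65000000 × (1 − 5/100) = 61750000 Ω.

61750000 Ω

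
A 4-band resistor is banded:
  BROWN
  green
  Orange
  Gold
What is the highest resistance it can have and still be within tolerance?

15750 Ω

Brown → 1 (first significant figure)
Green → 5 (second significant figure)
Orange → ×10^3 multiplier
Gold → ±5% tolerance
15 × 1000 = 15000 Ω
Highest = 15000 × (1 + 5/100) = 15750 Ω.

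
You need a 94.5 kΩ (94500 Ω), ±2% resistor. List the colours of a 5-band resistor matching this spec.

white, yellow, green, red, red

94500 Ω = 945 × 10^2.
9 → white
4 → yellow
5 → green
Multiplier 10^2 → red.
±2% tolerance → red.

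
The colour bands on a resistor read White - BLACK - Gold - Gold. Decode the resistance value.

9 Ω

White → 9 (first significant figure)
Black → 0 (second significant figure)
Gold → ×0.1 multiplier
90 × 0.1 = 9 Ω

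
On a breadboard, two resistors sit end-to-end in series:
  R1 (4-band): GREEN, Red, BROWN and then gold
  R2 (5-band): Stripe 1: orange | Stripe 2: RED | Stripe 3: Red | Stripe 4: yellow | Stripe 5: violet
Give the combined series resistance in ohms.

R1: green, red → 52; brown ×10 → 520 Ω.
R2: orange, red, red → 322; yellow ×10^4 → 3220000 Ω.
Series: 520 + 3220000 = 3220520 Ω.

3220520 Ω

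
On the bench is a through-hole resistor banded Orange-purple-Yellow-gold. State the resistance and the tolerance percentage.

370000 Ω ±5%

Orange → 3 (first significant figure)
Violet → 7 (second significant figure)
Yellow → ×10^4 multiplier
Gold → ±5% tolerance
37 × 10000 = 370000 Ω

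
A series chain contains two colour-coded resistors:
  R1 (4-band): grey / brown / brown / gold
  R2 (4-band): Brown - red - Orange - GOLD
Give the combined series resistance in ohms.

12810 Ω

R1: grey, brown → 81; brown ×10 → 810 Ω.
R2: brown, red → 12; orange ×10^3 → 12000 Ω.
Series: 810 + 12000 = 12810 Ω.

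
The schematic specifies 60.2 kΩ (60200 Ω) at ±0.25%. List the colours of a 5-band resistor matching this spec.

blue, black, red, red, blue

60200 Ω = 602 × 10^2.
6 → blue
0 → black
2 → red
Multiplier 10^2 → red.
±0.25% tolerance → blue.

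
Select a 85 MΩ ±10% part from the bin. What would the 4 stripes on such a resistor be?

grey, green, blue, silver

85000000 Ω = 85 × 10^6.
8 → grey
5 → green
Multiplier 10^6 → blue.
±10% tolerance → silver.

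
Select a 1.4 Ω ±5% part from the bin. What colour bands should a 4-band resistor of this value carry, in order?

brown, yellow, gold, gold

1.4 Ω = 14 × 10^-1.
1 → brown
4 → yellow
Multiplier 10^-1 → gold.
±5% tolerance → gold.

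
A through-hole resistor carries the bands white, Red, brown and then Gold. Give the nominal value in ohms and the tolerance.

White → 9 (first significant figure)
Red → 2 (second significant figure)
Brown → ×10 multiplier
Gold → ±5% tolerance
92 × 10 = 920 Ω

920 Ω ±5%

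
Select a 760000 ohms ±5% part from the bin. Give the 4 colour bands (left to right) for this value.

violet, blue, yellow, gold

760000 Ω = 76 × 10^4.
7 → violet
6 → blue
Multiplier 10^4 → yellow.
±5% tolerance → gold.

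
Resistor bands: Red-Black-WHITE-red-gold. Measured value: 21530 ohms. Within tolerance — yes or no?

Red → 2 (first significant figure)
Black → 0 (second significant figure)
White → 9 (third significant figure)
Red → ×10^2 multiplier
Gold → ±5% tolerance
209 × 100 = 20900 Ω
Allowed range: 19855 Ω to 21945 Ω.
21530 ohms lies inside that range.

yes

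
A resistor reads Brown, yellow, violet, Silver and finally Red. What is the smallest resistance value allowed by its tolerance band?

Brown → 1 (first significant figure)
Yellow → 4 (second significant figure)
Violet → 7 (third significant figure)
Silver → ×0.01 multiplier
Red → ±2% tolerance
147 × 0.01 = 1.47 Ω
Smallest = 1.47 × (1 − 2/100) = 1.4406 Ω.

1.4406 Ω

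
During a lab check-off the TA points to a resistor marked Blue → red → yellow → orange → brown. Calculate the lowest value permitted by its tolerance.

Blue → 6 (first significant figure)
Red → 2 (second significant figure)
Yellow → 4 (third significant figure)
Orange → ×10^3 multiplier
Brown → ±1% tolerance
624 × 1000 = 624000 Ω
Lowest = 624000 × (1 − 1/100) = 617760 Ω.

617760 Ω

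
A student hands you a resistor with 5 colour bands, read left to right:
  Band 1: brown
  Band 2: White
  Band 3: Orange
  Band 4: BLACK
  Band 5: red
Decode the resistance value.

193 Ω

Brown → 1 (first significant figure)
White → 9 (second significant figure)
Orange → 3 (third significant figure)
Black → ×1 multiplier
193 × 1 = 193 Ω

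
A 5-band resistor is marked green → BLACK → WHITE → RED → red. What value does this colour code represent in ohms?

50900 Ω

Green → 5 (first significant figure)
Black → 0 (second significant figure)
White → 9 (third significant figure)
Red → ×10^2 multiplier
509 × 100 = 50900 Ω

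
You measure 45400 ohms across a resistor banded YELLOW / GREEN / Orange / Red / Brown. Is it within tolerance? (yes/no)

yes

Yellow → 4 (first significant figure)
Green → 5 (second significant figure)
Orange → 3 (third significant figure)
Red → ×10^2 multiplier
Brown → ±1% tolerance
453 × 100 = 45300 Ω
Allowed range: 44847 Ω to 45753 Ω.
45400 ohms lies inside that range.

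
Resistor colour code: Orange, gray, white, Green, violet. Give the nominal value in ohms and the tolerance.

Orange → 3 (first significant figure)
Grey → 8 (second significant figure)
White → 9 (third significant figure)
Green → ×10^5 multiplier
Violet → ±0.1% tolerance
389 × 100000 = 38900000 Ω

38900000 Ω ±0.1%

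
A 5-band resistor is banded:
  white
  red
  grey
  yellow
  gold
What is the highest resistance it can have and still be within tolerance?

9744000 Ω

White → 9 (first significant figure)
Red → 2 (second significant figure)
Grey → 8 (third significant figure)
Yellow → ×10^4 multiplier
Gold → ±5% tolerance
928 × 10000 = 9280000 Ω
Highest = 9280000 × (1 + 5/100) = 9744000 Ω.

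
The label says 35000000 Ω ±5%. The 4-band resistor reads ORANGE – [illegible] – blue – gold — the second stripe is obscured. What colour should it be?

35000000 Ω = 35 × 10^6.
The second band gives digit 5 of the significand, and 5 is green.

green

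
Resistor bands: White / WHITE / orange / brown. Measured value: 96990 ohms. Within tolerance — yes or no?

no

White → 9 (first significant figure)
White → 9 (second significant figure)
Orange → ×10^3 multiplier
Brown → ±1% tolerance
99 × 1000 = 99000 Ω
Allowed range: 98010 Ω to 99990 Ω.
96990 ohms lies outside that range.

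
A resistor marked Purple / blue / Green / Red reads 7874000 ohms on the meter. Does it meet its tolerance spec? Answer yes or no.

no

Violet → 7 (first significant figure)
Blue → 6 (second significant figure)
Green → ×10^5 multiplier
Red → ±2% tolerance
76 × 100000 = 7600000 Ω
Allowed range: 7448000 Ω to 7752000 Ω.
7874000 ohms lies outside that range.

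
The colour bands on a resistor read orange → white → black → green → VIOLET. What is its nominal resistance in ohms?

Orange → 3 (first significant figure)
White → 9 (second significant figure)
Black → 0 (third significant figure)
Green → ×10^5 multiplier
390 × 100000 = 39000000 Ω

39000000 Ω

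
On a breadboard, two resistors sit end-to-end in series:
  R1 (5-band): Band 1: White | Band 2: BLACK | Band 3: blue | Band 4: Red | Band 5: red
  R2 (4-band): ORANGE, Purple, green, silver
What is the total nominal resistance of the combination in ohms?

3790600 Ω

R1: white, black, blue → 906; red ×10^2 → 90600 Ω.
R2: orange, violet → 37; green ×10^5 → 3700000 Ω.
Series: 90600 + 3700000 = 3790600 Ω.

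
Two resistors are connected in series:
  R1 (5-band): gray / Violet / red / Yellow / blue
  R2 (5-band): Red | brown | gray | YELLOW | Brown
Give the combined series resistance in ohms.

10900000 Ω

R1: grey, violet, red → 872; yellow ×10^4 → 8720000 Ω.
R2: red, brown, grey → 218; yellow ×10^4 → 2180000 Ω.
Series: 8720000 + 2180000 = 10900000 Ω.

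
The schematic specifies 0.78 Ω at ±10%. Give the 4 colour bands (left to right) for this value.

violet, grey, silver, silver

0.78 Ω = 78 × 10^-2.
7 → violet
8 → grey
Multiplier 10^-2 → silver.
±10% tolerance → silver.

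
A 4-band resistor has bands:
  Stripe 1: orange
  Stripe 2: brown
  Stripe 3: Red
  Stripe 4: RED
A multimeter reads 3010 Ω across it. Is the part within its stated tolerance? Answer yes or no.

Orange → 3 (first significant figure)
Brown → 1 (second significant figure)
Red → ×10^2 multiplier
Red → ±2% tolerance
31 × 100 = 3100 Ω
Allowed range: 3038 Ω to 3162 Ω.
3010 Ω lies outside that range.

no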